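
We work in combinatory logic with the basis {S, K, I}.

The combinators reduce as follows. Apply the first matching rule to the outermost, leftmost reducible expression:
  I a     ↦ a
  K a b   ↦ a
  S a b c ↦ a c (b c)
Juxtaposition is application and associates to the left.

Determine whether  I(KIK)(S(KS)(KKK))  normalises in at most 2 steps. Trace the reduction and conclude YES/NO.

  start: I(KIK)(S(KS)(KKK))
  [1] KIK(S(KS)(KKK))
  [2] I(S(KS)(KKK))

Answer: NO — after 2 steps the term is I(S(KS)(KKK)), not yet normal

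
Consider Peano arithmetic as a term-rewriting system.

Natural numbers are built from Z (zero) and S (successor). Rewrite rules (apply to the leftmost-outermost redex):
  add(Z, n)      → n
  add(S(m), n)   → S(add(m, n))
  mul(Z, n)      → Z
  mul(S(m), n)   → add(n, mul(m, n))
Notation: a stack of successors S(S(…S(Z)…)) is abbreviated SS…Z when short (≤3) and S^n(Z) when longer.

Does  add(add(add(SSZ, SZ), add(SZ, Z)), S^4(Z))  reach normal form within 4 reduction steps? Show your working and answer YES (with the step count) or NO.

  start: add(add(add(SSZ, SZ), add(SZ, Z)), S^4(Z))
  →1  add(add(S(add(SZ, SZ)), add(SZ, Z)), S^4(Z))
  →2  add(S(add(add(SZ, SZ), add(SZ, Z))), S^4(Z))
  →3  S(add(add(add(SZ, SZ), add(SZ, Z)), S^4(Z)))
  →4  S(add(add(S(add(Z, SZ)), add(SZ, Z)), S^4(Z)))

Answer: NO — after 4 steps the term is S(add(add(S(add(Z, SZ)), add(SZ, Z)), S^4(Z))), not yet normal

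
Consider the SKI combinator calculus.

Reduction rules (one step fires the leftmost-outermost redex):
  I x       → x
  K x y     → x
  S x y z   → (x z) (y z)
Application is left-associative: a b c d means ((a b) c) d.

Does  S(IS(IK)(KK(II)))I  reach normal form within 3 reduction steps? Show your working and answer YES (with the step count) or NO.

Answer: YES — reaches normal form S(SKK)I in 3 ≤ 3 steps

Reduction:
  start: S(IS(IK)(KK(II)))I
  step 1: S(S(IK)(KK(II)))I
  step 2: S(SK(KK(II)))I
  step 3: S(SKK)I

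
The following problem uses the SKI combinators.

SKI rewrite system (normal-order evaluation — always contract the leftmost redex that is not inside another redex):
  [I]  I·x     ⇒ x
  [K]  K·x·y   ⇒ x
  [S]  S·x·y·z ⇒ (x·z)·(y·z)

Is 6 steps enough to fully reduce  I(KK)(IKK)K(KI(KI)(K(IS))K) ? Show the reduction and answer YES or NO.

Answer: YES — reaches normal form K in 3 ≤ 6 steps

Derivation:
  start: I(KK)(IKK)K(KI(KI)(K(IS))K)
  [1] KK(IKK)K(KI(KI)(K(IS))K)
  [2] KK(KI(KI)(K(IS))K)
  [3] K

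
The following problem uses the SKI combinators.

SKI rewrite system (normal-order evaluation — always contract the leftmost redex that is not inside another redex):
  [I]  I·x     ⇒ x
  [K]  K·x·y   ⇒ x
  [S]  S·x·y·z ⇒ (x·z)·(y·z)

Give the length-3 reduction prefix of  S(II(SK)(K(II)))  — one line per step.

Answer: after 3 steps: S(SK(KI))

Derivation:
  start: S(II(SK)(K(II)))
  step 1: S(I(SK)(K(II)))
  step 2: S(SK(K(II)))
  step 3: S(SK(KI))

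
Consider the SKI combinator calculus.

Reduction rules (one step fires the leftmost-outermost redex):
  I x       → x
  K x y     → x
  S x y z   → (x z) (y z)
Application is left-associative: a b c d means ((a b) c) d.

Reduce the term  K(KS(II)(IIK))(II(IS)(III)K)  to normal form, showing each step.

Answer: normal form = SK  (in 4 steps)

Reduction:
  start: K(KS(II)(IIK))(II(IS)(III)K)
  [1] KS(II)(IIK)
  [2] S(IIK)
  [3] S(IK)
  [4] SK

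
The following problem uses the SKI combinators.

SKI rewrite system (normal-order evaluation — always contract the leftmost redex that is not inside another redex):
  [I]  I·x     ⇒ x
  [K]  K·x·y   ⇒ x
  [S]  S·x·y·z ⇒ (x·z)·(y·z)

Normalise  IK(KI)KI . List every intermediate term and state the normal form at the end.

  start: IK(KI)KI
  →1  K(KI)KI
  →2  KII
  →3  I

Answer: normal form = I  (in 3 steps)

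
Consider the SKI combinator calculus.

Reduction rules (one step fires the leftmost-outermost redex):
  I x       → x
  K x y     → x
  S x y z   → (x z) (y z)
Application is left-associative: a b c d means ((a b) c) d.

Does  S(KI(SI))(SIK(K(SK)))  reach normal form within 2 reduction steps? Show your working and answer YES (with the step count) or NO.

  start: S(KI(SI))(SIK(K(SK)))
  [1] SI(SIK(K(SK)))
  [2] SI(I(K(SK))(K(K(SK))))

Answer: NO — after 2 steps the term is SI(I(K(SK))(K(K(SK)))), not yet normal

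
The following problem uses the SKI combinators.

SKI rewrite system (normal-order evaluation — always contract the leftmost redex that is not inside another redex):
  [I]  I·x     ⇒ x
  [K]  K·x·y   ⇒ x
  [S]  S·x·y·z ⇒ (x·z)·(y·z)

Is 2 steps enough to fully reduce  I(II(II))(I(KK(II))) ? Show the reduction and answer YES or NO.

Answer: NO — after 2 steps the term is I(II)(I(KK(II))), not yet normal

Derivation:
  start: I(II(II))(I(KK(II)))
  →1  II(II)(I(KK(II)))
  →2  I(II)(I(KK(II)))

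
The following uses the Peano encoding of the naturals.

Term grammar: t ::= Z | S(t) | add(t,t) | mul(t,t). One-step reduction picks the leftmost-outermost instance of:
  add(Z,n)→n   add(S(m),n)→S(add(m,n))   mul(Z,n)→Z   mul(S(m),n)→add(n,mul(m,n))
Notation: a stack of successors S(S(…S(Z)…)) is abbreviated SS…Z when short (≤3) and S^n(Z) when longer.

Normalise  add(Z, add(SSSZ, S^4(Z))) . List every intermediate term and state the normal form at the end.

Answer: normal form = S^7(Z)  (in 5 steps)

Working:
  start: add(Z, add(SSSZ, S^4(Z)))
  step 1: add(SSSZ, S^4(Z))
  step 2: S(add(SSZ, S^4(Z)))
  step 3: S(S(add(SZ, S^4(Z))))
  step 4: S(S(S(add(Z, S^4(Z)))))
  step 5: S^7(Z)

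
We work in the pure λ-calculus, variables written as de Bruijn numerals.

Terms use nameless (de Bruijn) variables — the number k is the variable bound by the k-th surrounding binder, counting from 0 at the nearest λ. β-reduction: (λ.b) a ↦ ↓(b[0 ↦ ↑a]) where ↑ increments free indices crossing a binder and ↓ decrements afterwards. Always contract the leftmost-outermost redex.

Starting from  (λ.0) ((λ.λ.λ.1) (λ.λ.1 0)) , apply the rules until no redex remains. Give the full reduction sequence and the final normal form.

  start: (λ.0) ((λ.λ.λ.1) (λ.λ.1 0))
  [1] (λ.λ.λ.1) (λ.λ.1 0)
  [2] λ.λ.1

Answer: normal form = λ.λ.1  (in 2 steps)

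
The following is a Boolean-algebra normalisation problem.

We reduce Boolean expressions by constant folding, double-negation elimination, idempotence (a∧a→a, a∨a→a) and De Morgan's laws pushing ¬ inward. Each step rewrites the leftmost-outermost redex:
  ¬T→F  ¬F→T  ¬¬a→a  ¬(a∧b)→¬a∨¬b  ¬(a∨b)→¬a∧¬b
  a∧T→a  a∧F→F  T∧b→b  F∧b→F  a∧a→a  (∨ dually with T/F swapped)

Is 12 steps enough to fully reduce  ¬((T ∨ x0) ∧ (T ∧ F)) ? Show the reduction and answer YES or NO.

Answer: YES — reaches normal form T in 9 ≤ 12 steps

Derivation:
  start: ¬((T ∨ x0) ∧ (T ∧ F))
  →1  ¬(T ∨ x0) ∨ ¬(T ∧ F)
  →2  (¬T ∧ ¬x0) ∨ ¬(T ∧ F)
  →3  (F ∧ ¬x0) ∨ ¬(T ∧ F)
  →4  F ∨ ¬(T ∧ F)
  →5  ¬(T ∧ F)
  →6  ¬T ∨ ¬F
  →7  F ∨ ¬F
  →8  ¬F
  →9  T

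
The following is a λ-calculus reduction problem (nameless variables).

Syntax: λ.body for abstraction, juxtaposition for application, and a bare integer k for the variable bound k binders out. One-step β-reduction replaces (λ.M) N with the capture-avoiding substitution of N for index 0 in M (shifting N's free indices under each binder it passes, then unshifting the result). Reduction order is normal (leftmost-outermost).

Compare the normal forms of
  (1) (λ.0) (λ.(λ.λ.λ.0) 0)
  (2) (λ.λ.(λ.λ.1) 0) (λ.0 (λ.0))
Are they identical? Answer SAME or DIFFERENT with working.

Answer: DIFFERENT — A ⇓ λ.λ.λ.0, B ⇓ λ.λ.1

Derivation:
Term A:
  start: (λ.0) (λ.(λ.λ.λ.0) 0)
  step 1: λ.(λ.λ.λ.0) 0
  step 2: λ.λ.λ.0

Term B:
  start: (λ.λ.(λ.λ.1) 0) (λ.0 (λ.0))
  step 1: λ.(λ.λ.1) 0
  step 2: λ.λ.1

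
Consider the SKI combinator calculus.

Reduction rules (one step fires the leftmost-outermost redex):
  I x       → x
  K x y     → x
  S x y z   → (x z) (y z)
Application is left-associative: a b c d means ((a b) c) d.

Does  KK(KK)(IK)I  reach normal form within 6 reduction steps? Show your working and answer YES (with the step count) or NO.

Answer: YES — reaches normal form K in 3 ≤ 6 steps

Derivation:
  start: KK(KK)(IK)I
  step 1: K(IK)I
  step 2: IK
  step 3: K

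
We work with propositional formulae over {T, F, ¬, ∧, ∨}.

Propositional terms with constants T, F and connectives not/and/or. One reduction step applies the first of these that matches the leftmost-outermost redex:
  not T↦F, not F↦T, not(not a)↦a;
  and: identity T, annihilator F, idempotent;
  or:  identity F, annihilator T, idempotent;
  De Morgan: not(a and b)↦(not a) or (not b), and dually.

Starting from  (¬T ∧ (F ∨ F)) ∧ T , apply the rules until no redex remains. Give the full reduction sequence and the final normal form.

  start: (¬T ∧ (F ∨ F)) ∧ T
  [1] ¬T ∧ (F ∨ F)
  [2] F ∧ (F ∨ F)
  [3] F

Answer: normal form = F  (in 3 steps)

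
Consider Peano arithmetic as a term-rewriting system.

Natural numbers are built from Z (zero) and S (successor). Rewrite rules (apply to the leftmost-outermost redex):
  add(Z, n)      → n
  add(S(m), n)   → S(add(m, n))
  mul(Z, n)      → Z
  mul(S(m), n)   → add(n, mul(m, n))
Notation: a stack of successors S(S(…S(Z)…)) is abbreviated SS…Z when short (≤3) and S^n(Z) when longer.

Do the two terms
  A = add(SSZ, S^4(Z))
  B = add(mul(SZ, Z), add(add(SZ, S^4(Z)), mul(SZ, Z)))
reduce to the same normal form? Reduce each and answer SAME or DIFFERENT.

Term A:
  start: add(SSZ, S^4(Z))
  step 1: S(add(SZ, S^4(Z)))
  step 2: S(S(add(Z, S^4(Z))))
  step 3: S^6(Z)

Term B:
  start: add(mul(SZ, Z), add(add(SZ, S^4(Z)), mul(SZ, Z)))
  step 1: add(add(Z, mul(Z, Z)), add(add(SZ, S^4(Z)), mul(SZ, Z)))
  step 2: add(mul(Z, Z), add(add(SZ, S^4(Z)), mul(SZ, Z)))
  step 3: add(Z, add(add(SZ, S^4(Z)), mul(SZ, Z)))
  step 4: add(add(SZ, S^4(Z)), mul(SZ, Z))
  step 5: add(S(add(Z, S^4(Z))), mul(SZ, Z))
  step 6: S(add(add(Z, S^4(Z)), mul(SZ, Z)))
  step 7: S(add(S^4(Z), mul(SZ, Z)))
  step 8: S(S(add(SSSZ, mul(SZ, Z))))
  step 9: S(S(S(add(SSZ, mul(SZ, Z)))))
  step 10: S(S(S(S(add(SZ, mul(SZ, Z))))))
  step 11: S(S(S(S(S(add(Z, mul(SZ, Z)))))))
  step 12: S(S(S(S(S(mul(SZ, Z))))))
  step 13: S(S(S(S(S(add(Z, mul(Z, Z)))))))
  step 14: S(S(S(S(S(mul(Z, Z))))))
  step 15: S^5(Z)

Answer: DIFFERENT — A ⇓ S^6(Z), B ⇓ S^5(Z)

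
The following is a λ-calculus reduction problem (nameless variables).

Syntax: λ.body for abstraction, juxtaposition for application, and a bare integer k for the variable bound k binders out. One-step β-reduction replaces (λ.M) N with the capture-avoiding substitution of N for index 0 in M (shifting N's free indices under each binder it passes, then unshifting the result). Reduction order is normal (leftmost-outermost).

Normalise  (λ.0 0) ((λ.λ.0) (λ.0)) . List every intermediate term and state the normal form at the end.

  start: (λ.0 0) ((λ.λ.0) (λ.0))
  [1] (λ.λ.0) (λ.0) ((λ.λ.0) (λ.0))
  [2] (λ.0) ((λ.λ.0) (λ.0))
  [3] (λ.λ.0) (λ.0)
  [4] λ.0

Answer: normal form = λ.0  (in 4 steps)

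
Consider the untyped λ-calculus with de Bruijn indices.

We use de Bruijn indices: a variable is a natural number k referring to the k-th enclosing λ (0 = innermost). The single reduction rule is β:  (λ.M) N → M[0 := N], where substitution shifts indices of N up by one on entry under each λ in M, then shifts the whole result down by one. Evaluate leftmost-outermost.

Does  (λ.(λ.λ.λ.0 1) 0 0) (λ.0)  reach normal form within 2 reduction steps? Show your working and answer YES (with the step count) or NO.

Answer: NO — after 2 steps the term is (λ.λ.0 1) (λ.0), not yet normal

Reduction:
  start: (λ.(λ.λ.λ.0 1) 0 0) (λ.0)
  step 1: (λ.λ.λ.0 1) (λ.0) (λ.0)
  step 2: (λ.λ.0 1) (λ.0)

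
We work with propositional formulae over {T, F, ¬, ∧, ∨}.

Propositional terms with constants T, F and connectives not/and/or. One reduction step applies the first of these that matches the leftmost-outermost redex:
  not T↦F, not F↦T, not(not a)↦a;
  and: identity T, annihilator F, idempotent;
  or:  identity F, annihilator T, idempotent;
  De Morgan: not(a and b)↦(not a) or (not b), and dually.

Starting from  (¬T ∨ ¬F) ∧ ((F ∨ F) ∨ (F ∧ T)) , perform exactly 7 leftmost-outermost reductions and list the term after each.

Answer: after 7 steps: F

Derivation:
  start: (¬T ∨ ¬F) ∧ ((F ∨ F) ∨ (F ∧ T))
  [1] (F ∨ ¬F) ∧ ((F ∨ F) ∨ (F ∧ T))
  [2] ¬F ∧ ((F ∨ F) ∨ (F ∧ T))
  [3] T ∧ ((F ∨ F) ∨ (F ∧ T))
  [4] (F ∨ F) ∨ (F ∧ T)
  [5] F ∨ (F ∧ T)
  [6] F ∧ T
  [7] F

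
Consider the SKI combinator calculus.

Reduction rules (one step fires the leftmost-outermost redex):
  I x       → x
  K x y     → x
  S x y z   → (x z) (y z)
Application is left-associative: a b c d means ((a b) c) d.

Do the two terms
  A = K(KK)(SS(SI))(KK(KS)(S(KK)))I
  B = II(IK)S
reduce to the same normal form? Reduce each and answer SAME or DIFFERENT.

Term A:
  start: K(KK)(SS(SI))(KK(KS)(S(KK)))I
  step 1: KK(KK(KS)(S(KK)))I
  step 2: KI

Term B:
  start: II(IK)S
  step 1: I(IK)S
  step 2: IKS
  step 3: KS

Answer: DIFFERENT — A ⇓ KI, B ⇓ KS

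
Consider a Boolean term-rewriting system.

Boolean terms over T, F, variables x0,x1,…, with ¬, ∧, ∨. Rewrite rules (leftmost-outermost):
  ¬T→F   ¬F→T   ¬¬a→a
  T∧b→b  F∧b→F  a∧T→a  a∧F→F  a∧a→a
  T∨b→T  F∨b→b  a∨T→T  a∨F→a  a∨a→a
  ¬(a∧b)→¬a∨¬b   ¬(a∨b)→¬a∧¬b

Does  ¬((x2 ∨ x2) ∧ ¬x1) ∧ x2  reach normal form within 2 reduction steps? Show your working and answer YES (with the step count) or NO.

Answer: NO — after 2 steps the term is ((¬x2 ∧ ¬x2) ∨ ¬¬x1) ∧ x2, not yet normal

Reduction:
  start: ¬((x2 ∨ x2) ∧ ¬x1) ∧ x2
  →1  (¬(x2 ∨ x2) ∨ ¬¬x1) ∧ x2
  →2  ((¬x2 ∧ ¬x2) ∨ ¬¬x1) ∧ x2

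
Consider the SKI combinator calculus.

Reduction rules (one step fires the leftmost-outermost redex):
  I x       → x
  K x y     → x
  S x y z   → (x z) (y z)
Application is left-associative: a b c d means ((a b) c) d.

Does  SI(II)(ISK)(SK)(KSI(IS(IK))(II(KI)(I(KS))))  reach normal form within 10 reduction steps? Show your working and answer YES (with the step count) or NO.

  start: SI(II)(ISK)(SK)(KSI(IS(IK))(II(KI)(I(KS))))
  step 1: I(ISK)(II(ISK))(SK)(KSI(IS(IK))(II(KI)(I(KS))))
  step 2: ISK(II(ISK))(SK)(KSI(IS(IK))(II(KI)(I(KS))))
  step 3: SK(II(ISK))(SK)(KSI(IS(IK))(II(KI)(I(KS))))
  step 4: K(SK)(II(ISK)(SK))(KSI(IS(IK))(II(KI)(I(KS))))
  step 5: SK(KSI(IS(IK))(II(KI)(I(KS))))
  step 6: SK(S(IS(IK))(II(KI)(I(KS))))
  step 7: SK(S(S(IK))(II(KI)(I(KS))))
  step 8: SK(S(SK)(II(KI)(I(KS))))
  step 9: SK(S(SK)(I(KI)(I(KS))))
  step 10: SK(S(SK)(KI(I(KS))))

Answer: NO — after 10 steps the term is SK(S(SK)(KI(I(KS)))), not yet normal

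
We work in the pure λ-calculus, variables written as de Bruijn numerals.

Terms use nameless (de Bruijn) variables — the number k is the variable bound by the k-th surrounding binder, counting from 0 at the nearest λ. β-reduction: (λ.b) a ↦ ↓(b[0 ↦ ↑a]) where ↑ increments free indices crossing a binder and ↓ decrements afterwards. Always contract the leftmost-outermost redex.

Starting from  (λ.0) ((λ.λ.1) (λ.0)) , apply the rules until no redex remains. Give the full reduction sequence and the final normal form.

Answer: normal form = λ.λ.0  (in 2 steps)

Derivation:
  start: (λ.0) ((λ.λ.1) (λ.0))
  [1] (λ.λ.1) (λ.0)
  [2] λ.λ.0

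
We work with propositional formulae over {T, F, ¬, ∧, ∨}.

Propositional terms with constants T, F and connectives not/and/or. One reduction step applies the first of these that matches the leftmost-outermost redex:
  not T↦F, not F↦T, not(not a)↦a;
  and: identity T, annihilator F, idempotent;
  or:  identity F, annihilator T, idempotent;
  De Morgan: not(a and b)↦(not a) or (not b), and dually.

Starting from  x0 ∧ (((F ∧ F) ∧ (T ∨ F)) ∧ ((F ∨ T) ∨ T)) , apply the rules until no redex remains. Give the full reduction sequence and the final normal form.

Answer: normal form = F  (in 4 steps)

Derivation:
  start: x0 ∧ (((F ∧ F) ∧ (T ∨ F)) ∧ ((F ∨ T) ∨ T))
  step 1: x0 ∧ ((F ∧ (T ∨ F)) ∧ ((F ∨ T) ∨ T))
  step 2: x0 ∧ (F ∧ ((F ∨ T) ∨ T))
  step 3: x0 ∧ F
  step 4: F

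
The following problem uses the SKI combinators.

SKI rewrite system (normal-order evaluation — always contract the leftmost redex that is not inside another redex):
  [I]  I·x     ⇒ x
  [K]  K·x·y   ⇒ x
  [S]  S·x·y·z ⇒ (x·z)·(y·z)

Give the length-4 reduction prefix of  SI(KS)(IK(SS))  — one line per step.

  start: SI(KS)(IK(SS))
  →1  I(IK(SS))(KS(IK(SS)))
  →2  IK(SS)(KS(IK(SS)))
  →3  K(SS)(KS(IK(SS)))
  →4  SS

Answer: after 4 steps: SS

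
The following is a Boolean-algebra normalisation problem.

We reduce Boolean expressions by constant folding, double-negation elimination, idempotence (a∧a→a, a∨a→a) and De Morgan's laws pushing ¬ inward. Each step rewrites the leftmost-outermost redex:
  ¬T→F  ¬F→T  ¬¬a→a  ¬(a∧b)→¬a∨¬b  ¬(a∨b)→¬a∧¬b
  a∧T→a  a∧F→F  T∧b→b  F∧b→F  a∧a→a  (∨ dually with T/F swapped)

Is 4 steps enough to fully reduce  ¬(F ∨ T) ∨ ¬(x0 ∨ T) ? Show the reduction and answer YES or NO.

Answer: NO — after 4 steps the term is F ∨ ¬(x0 ∨ T), not yet normal

Working:
  start: ¬(F ∨ T) ∨ ¬(x0 ∨ T)
  [1] (¬F ∧ ¬T) ∨ ¬(x0 ∨ T)
  [2] (T ∧ ¬T) ∨ ¬(x0 ∨ T)
  [3] ¬T ∨ ¬(x0 ∨ T)
  [4] F ∨ ¬(x0 ∨ T)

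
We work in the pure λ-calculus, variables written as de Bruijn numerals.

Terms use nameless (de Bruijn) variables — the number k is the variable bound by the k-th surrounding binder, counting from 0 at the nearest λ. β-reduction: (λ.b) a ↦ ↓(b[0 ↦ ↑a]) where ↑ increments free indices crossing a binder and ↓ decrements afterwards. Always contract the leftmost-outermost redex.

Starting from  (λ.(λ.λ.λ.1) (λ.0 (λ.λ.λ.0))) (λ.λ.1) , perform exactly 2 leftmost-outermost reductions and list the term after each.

  start: (λ.(λ.λ.λ.1) (λ.0 (λ.λ.λ.0))) (λ.λ.1)
  [1] (λ.λ.λ.1) (λ.0 (λ.λ.λ.0))
  [2] λ.λ.1

Answer: after 2 steps: λ.λ.1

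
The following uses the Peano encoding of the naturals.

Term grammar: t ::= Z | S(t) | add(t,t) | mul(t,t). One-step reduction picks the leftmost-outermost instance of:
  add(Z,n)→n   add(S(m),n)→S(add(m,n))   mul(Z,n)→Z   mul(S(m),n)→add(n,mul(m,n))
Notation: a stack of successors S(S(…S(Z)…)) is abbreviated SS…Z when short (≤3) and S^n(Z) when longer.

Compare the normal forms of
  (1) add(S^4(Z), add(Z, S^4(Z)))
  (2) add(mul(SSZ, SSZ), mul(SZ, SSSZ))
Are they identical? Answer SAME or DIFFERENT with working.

Term A:
  start: add(S^4(Z), add(Z, S^4(Z)))
  [1] S(add(SSSZ, add(Z, S^4(Z))))
  [2] S(S(add(SSZ, add(Z, S^4(Z)))))
  [3] S(S(S(add(SZ, add(Z, S^4(Z))))))
  [4] S(S(S(S(add(Z, add(Z, S^4(Z)))))))
  [5] S(S(S(S(add(Z, S^4(Z))))))
  [6] S^8(Z)

Term B:
  start: add(mul(SSZ, SSZ), mul(SZ, SSSZ))
  [1] add(add(SSZ, mul(SZ, SSZ)), mul(SZ, SSSZ))
  [2] add(S(add(SZ, mul(SZ, SSZ))), mul(SZ, SSSZ))
  [3] S(add(add(SZ, mul(SZ, SSZ)), mul(SZ, SSSZ)))
  [4] S(add(S(add(Z, mul(SZ, SSZ))), mul(SZ, SSSZ)))
  [5] S(S(add(add(Z, mul(SZ, SSZ)), mul(SZ, SSSZ))))
  [6] S(S(add(mul(SZ, SSZ), mul(SZ, SSSZ))))
  [7] S(S(add(add(SSZ, mul(Z, SSZ)), mul(SZ, SSSZ))))
  [8] S(S(add(S(add(SZ, mul(Z, SSZ))), mul(SZ, SSSZ))))
  [9] S(S(S(add(add(SZ, mul(Z, SSZ)), mul(SZ, SSSZ)))))
  [10] S(S(S(add(S(add(Z, mul(Z, SSZ))), mul(SZ, SSSZ)))))
  [11] S(S(S(S(add(add(Z, mul(Z, SSZ)), mul(SZ, SSSZ))))))
  [12] S(S(S(S(add(mul(Z, SSZ), mul(SZ, SSSZ))))))
  [13] S(S(S(S(add(Z, mul(SZ, SSSZ))))))
  [14] S(S(S(S(mul(SZ, SSSZ)))))
  [15] S(S(S(S(add(SSSZ, mul(Z, SSSZ))))))
  [16] S(S(S(S(S(add(SSZ, mul(Z, SSSZ)))))))
  [17] S(S(S(S(S(S(add(SZ, mul(Z, SSSZ))))))))
  [18] S(S(S(S(S(S(S(add(Z, mul(Z, SSSZ)))))))))
  [19] S(S(S(S(S(S(S(mul(Z, SSSZ))))))))
  [20] S^7(Z)

Answer: DIFFERENT — A ⇓ S^8(Z), B ⇓ S^7(Z)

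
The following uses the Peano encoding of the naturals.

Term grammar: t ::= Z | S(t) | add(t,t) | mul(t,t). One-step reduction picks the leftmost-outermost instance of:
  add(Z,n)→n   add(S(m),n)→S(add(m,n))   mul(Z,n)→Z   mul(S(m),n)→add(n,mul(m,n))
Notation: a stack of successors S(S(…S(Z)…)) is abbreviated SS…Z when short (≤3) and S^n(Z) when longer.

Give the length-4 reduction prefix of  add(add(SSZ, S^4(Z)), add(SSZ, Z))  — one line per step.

  start: add(add(SSZ, S^4(Z)), add(SSZ, Z))
  step 1: add(S(add(SZ, S^4(Z))), add(SSZ, Z))
  step 2: S(add(add(SZ, S^4(Z)), add(SSZ, Z)))
  step 3: S(add(S(add(Z, S^4(Z))), add(SSZ, Z)))
  step 4: S(S(add(add(Z, S^4(Z)), add(SSZ, Z))))

Answer: after 4 steps: S(S(add(add(Z, S^4(Z)), add(SSZ, Z))))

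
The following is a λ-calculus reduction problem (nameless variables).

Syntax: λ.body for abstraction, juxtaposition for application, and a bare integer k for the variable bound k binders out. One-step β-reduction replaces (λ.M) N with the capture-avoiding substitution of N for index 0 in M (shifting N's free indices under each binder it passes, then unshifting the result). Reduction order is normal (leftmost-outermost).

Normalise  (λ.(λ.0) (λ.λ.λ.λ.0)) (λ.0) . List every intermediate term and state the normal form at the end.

Answer: normal form = λ.λ.λ.λ.0  (in 2 steps)

Reduction:
  start: (λ.(λ.0) (λ.λ.λ.λ.0)) (λ.0)
  step 1: (λ.0) (λ.λ.λ.λ.0)
  step 2: λ.λ.λ.λ.0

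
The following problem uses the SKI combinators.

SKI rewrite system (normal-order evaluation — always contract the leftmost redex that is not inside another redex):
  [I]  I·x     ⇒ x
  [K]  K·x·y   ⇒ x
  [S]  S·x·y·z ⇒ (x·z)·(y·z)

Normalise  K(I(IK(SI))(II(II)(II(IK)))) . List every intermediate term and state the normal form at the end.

Answer: normal form = K(SI)  (in 3 steps)

Working:
  start: K(I(IK(SI))(II(II)(II(IK))))
  [1] K(IK(SI)(II(II)(II(IK))))
  [2] K(K(SI)(II(II)(II(IK))))
  [3] K(SI)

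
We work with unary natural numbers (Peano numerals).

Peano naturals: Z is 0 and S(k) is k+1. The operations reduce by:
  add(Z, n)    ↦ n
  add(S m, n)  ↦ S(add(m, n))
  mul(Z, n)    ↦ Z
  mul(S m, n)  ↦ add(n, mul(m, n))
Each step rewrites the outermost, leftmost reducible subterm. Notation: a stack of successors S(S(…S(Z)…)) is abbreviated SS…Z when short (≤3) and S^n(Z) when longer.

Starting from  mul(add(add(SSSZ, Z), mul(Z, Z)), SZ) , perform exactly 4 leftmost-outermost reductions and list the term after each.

Answer: after 4 steps: S(add(Z, mul(add(add(SSZ, Z), mul(Z, Z)), SZ)))

Working:
  start: mul(add(add(SSSZ, Z), mul(Z, Z)), SZ)
  [1] mul(add(S(add(SSZ, Z)), mul(Z, Z)), SZ)
  [2] mul(S(add(add(SSZ, Z), mul(Z, Z))), SZ)
  [3] add(SZ, mul(add(add(SSZ, Z), mul(Z, Z)), SZ))
  [4] S(add(Z, mul(add(add(SSZ, Z), mul(Z, Z)), SZ)))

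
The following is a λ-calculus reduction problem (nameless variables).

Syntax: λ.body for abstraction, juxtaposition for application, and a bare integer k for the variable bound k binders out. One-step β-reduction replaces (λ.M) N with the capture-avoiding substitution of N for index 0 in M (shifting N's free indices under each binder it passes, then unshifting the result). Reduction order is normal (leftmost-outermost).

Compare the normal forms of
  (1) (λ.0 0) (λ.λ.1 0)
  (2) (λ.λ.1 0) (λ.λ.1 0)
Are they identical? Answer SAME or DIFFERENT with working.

Term A:
  start: (λ.0 0) (λ.λ.1 0)
  step 1: (λ.λ.1 0) (λ.λ.1 0)
  step 2: λ.(λ.λ.1 0) 0
  step 3: λ.λ.1 0

Term B:
  start: (λ.λ.1 0) (λ.λ.1 0)
  step 1: λ.(λ.λ.1 0) 0
  step 2: λ.λ.1 0

Answer: SAME — A ⇓ λ.λ.1 0, B ⇓ λ.λ.1 0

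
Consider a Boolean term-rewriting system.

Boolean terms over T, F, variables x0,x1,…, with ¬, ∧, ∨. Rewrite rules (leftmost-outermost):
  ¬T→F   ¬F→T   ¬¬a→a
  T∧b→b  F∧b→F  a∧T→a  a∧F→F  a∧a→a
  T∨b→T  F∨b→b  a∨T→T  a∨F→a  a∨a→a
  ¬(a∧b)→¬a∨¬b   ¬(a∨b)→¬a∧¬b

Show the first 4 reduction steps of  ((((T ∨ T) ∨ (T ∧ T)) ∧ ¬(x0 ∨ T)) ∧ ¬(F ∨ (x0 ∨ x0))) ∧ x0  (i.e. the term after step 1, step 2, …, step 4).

  start: ((((T ∨ T) ∨ (T ∧ T)) ∧ ¬(x0 ∨ T)) ∧ ¬(F ∨ (x0 ∨ x0))) ∧ x0
  [1] (((T ∨ (T ∧ T)) ∧ ¬(x0 ∨ T)) ∧ ¬(F ∨ (x0 ∨ x0))) ∧ x0
  [2] ((T ∧ ¬(x0 ∨ T)) ∧ ¬(F ∨ (x0 ∨ x0))) ∧ x0
  [3] (¬(x0 ∨ T) ∧ ¬(F ∨ (x0 ∨ x0))) ∧ x0
  [4] ((¬x0 ∧ ¬T) ∧ ¬(F ∨ (x0 ∨ x0))) ∧ x0

Answer: after 4 steps: ((¬x0 ∧ ¬T) ∧ ¬(F ∨ (x0 ∨ x0))) ∧ x0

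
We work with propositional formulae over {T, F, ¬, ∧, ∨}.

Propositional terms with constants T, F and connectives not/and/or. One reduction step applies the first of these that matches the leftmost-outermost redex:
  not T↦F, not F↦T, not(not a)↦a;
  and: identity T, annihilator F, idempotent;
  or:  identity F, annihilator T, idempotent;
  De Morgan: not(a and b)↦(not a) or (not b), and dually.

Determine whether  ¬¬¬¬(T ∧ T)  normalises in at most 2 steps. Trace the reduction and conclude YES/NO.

  start: ¬¬¬¬(T ∧ T)
  step 1: ¬¬(T ∧ T)
  step 2: T ∧ T

Answer: NO — after 2 steps the term is T ∧ T, not yet normal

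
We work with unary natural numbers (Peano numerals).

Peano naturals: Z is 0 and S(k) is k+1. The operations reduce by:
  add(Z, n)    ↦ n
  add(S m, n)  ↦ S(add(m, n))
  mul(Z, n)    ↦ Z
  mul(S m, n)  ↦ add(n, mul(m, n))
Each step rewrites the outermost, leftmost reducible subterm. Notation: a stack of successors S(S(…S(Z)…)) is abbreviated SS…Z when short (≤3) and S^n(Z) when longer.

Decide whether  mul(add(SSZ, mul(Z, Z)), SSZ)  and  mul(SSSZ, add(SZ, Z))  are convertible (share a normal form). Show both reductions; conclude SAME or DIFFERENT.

Term A:
  start: mul(add(SSZ, mul(Z, Z)), SSZ)
  →1  mul(S(add(SZ, mul(Z, Z))), SSZ)
  →2  add(SSZ, mul(add(SZ, mul(Z, Z)), SSZ))
  →3  S(add(SZ, mul(add(SZ, mul(Z, Z)), SSZ)))
  →4  S(S(add(Z, mul(add(SZ, mul(Z, Z)), SSZ))))
  →5  S(S(mul(add(SZ, mul(Z, Z)), SSZ)))
  →6  S(S(mul(S(add(Z, mul(Z, Z))), SSZ)))
  →7  S(S(add(SSZ, mul(add(Z, mul(Z, Z)), SSZ))))
  →8  S(S(S(add(SZ, mul(add(Z, mul(Z, Z)), SSZ)))))
  →9  S(S(S(S(add(Z, mul(add(Z, mul(Z, Z)), SSZ))))))
  →10  S(S(S(S(mul(add(Z, mul(Z, Z)), SSZ)))))
  →11  S(S(S(S(mul(mul(Z, Z), SSZ)))))
  →12  S(S(S(S(mul(Z, SSZ)))))
  →13  S^4(Z)

Term B:
  start: mul(SSSZ, add(SZ, Z))
  →1  add(add(SZ, Z), mul(SSZ, add(SZ, Z)))
  →2  add(S(add(Z, Z)), mul(SSZ, add(SZ, Z)))
  →3  S(add(add(Z, Z), mul(SSZ, add(SZ, Z))))
  →4  S(add(Z, mul(SSZ, add(SZ, Z))))
  →5  S(mul(SSZ, add(SZ, Z)))
  →6  S(add(add(SZ, Z), mul(SZ, add(SZ, Z))))
  →7  S(add(S(add(Z, Z)), mul(SZ, add(SZ, Z))))
  →8  S(S(add(add(Z, Z), mul(SZ, add(SZ, Z)))))
  →9  S(S(add(Z, mul(SZ, add(SZ, Z)))))
  →10  S(S(mul(SZ, add(SZ, Z))))
  →11  S(S(add(add(SZ, Z), mul(Z, add(SZ, Z)))))
  →12  S(S(add(S(add(Z, Z)), mul(Z, add(SZ, Z)))))
  →13  S(S(S(add(add(Z, Z), mul(Z, add(SZ, Z))))))
  →14  S(S(S(add(Z, mul(Z, add(SZ, Z))))))
  →15  S(S(S(mul(Z, add(SZ, Z)))))
  →16  SSSZ

Answer: DIFFERENT — A ⇓ S^4(Z), B ⇓ SSSZ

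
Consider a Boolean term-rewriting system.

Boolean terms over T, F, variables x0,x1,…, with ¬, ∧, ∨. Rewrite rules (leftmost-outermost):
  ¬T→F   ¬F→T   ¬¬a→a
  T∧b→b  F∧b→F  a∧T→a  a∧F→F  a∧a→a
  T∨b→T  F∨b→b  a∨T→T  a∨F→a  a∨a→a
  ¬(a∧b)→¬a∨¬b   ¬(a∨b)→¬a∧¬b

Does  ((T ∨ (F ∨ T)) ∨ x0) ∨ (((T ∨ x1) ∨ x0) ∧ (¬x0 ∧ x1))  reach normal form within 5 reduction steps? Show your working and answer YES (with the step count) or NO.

Answer: YES — reaches normal form T in 3 ≤ 5 steps

Reduction:
  start: ((T ∨ (F ∨ T)) ∨ x0) ∨ (((T ∨ x1) ∨ x0) ∧ (¬x0 ∧ x1))
  [1] (T ∨ x0) ∨ (((T ∨ x1) ∨ x0) ∧ (¬x0 ∧ x1))
  [2] T ∨ (((T ∨ x1) ∨ x0) ∧ (¬x0 ∧ x1))
  [3] T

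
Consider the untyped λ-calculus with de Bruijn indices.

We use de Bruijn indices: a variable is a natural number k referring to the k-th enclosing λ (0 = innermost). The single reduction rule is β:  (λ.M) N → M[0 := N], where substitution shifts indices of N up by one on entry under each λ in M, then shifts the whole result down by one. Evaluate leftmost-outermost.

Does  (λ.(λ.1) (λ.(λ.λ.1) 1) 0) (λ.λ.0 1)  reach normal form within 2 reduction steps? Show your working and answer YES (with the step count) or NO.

Answer: NO — after 2 steps the term is (λ.λ.0 1) (λ.λ.0 1), not yet normal

Reduction:
  start: (λ.(λ.1) (λ.(λ.λ.1) 1) 0) (λ.λ.0 1)
  step 1: (λ.λ.λ.0 1) (λ.(λ.λ.1) (λ.λ.0 1)) (λ.λ.0 1)
  step 2: (λ.λ.0 1) (λ.λ.0 1)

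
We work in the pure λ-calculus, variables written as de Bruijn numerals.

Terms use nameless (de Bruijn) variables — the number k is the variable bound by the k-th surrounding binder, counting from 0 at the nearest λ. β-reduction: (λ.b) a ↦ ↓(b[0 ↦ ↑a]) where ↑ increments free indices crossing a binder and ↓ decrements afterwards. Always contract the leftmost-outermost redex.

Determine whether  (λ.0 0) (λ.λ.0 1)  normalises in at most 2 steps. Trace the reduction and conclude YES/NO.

  start: (λ.0 0) (λ.λ.0 1)
  step 1: (λ.λ.0 1) (λ.λ.0 1)
  step 2: λ.0 (λ.λ.0 1)

Answer: YES — reaches normal form λ.0 (λ.λ.0 1) in 2 ≤ 2 steps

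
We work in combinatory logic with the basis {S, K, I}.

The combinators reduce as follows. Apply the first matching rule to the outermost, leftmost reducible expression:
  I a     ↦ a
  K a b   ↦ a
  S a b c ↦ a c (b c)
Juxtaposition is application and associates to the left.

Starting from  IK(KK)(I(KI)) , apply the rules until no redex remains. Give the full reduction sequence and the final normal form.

Answer: normal form = KK  (in 2 steps)

Reduction:
  start: IK(KK)(I(KI))
  step 1: K(KK)(I(KI))
  step 2: KK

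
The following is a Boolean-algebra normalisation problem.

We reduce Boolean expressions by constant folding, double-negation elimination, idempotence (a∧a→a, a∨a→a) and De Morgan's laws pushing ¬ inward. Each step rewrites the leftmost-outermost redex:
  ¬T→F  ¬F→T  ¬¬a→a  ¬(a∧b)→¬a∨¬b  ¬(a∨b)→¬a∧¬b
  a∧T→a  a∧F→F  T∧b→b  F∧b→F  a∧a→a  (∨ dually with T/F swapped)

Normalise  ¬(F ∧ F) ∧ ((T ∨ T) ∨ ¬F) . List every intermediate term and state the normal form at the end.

  start: ¬(F ∧ F) ∧ ((T ∨ T) ∨ ¬F)
  step 1: (¬F ∨ ¬F) ∧ ((T ∨ T) ∨ ¬F)
  step 2: ¬F ∧ ((T ∨ T) ∨ ¬F)
  step 3: T ∧ ((T ∨ T) ∨ ¬F)
  step 4: (T ∨ T) ∨ ¬F
  step 5: T ∨ ¬F
  step 6: T

Answer: normal form = T  (in 6 steps)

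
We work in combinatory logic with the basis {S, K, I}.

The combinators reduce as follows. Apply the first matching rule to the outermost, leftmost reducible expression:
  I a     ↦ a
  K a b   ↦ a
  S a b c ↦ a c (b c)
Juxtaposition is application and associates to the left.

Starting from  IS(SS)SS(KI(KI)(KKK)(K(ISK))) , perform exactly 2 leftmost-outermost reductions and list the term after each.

Answer: after 2 steps: SSS(SS)(KI(KI)(KKK)(K(ISK)))

Reduction:
  start: IS(SS)SS(KI(KI)(KKK)(K(ISK)))
  step 1: S(SS)SS(KI(KI)(KKK)(K(ISK)))
  step 2: SSS(SS)(KI(KI)(KKK)(K(ISK)))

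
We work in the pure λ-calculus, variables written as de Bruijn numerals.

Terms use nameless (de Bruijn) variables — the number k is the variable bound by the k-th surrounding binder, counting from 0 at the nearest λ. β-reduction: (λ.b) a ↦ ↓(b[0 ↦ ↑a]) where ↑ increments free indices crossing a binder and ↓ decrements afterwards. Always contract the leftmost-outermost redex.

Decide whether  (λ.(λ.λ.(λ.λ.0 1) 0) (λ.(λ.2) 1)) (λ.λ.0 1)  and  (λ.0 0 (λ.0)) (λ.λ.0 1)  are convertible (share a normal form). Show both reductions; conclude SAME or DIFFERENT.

Term A:
  start: (λ.(λ.λ.(λ.λ.0 1) 0) (λ.(λ.2) 1)) (λ.λ.0 1)
  →1  (λ.λ.(λ.λ.0 1) 0) (λ.(λ.λ.λ.0 1) (λ.λ.0 1))
  →2  λ.(λ.λ.0 1) 0
  →3  λ.λ.0 1

Term B:
  start: (λ.0 0 (λ.0)) (λ.λ.0 1)
  →1  (λ.λ.0 1) (λ.λ.0 1) (λ.0)
  →2  (λ.0 (λ.λ.0 1)) (λ.0)
  →3  (λ.0) (λ.λ.0 1)
  →4  λ.λ.0 1

Answer: SAME — A ⇓ λ.λ.0 1, B ⇓ λ.λ.0 1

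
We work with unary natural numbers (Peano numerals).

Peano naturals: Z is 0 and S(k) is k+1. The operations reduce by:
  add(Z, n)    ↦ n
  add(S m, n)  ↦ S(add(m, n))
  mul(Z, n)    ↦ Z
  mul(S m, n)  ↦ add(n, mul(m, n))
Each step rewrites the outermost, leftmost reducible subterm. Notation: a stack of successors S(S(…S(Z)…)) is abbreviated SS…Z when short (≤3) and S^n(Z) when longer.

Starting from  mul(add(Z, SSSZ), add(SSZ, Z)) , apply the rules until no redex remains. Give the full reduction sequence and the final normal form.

  start: mul(add(Z, SSSZ), add(SSZ, Z))
  step 1: mul(SSSZ, add(SSZ, Z))
  step 2: add(add(SSZ, Z), mul(SSZ, add(SSZ, Z)))
  step 3: add(S(add(SZ, Z)), mul(SSZ, add(SSZ, Z)))
  step 4: S(add(add(SZ, Z), mul(SSZ, add(SSZ, Z))))
  step 5: S(add(S(add(Z, Z)), mul(SSZ, add(SSZ, Z))))
  step 6: S(S(add(add(Z, Z), mul(SSZ, add(SSZ, Z)))))
  step 7: S(S(add(Z, mul(SSZ, add(SSZ, Z)))))
  step 8: S(S(mul(SSZ, add(SSZ, Z))))
  step 9: S(S(add(add(SSZ, Z), mul(SZ, add(SSZ, Z)))))
  step 10: S(S(add(S(add(SZ, Z)), mul(SZ, add(SSZ, Z)))))
  step 11: S(S(S(add(add(SZ, Z), mul(SZ, add(SSZ, Z))))))
  step 12: S(S(S(add(S(add(Z, Z)), mul(SZ, add(SSZ, Z))))))
  step 13: S(S(S(S(add(add(Z, Z), mul(SZ, add(SSZ, Z)))))))
  step 14: S(S(S(S(add(Z, mul(SZ, add(SSZ, Z)))))))
  step 15: S(S(S(S(mul(SZ, add(SSZ, Z))))))
  step 16: S(S(S(S(add(add(SSZ, Z), mul(Z, add(SSZ, Z)))))))
  step 17: S(S(S(S(add(S(add(SZ, Z)), mul(Z, add(SSZ, Z)))))))
  step 18: S(S(S(S(S(add(add(SZ, Z), mul(Z, add(SSZ, Z))))))))
  step 19: S(S(S(S(S(add(S(add(Z, Z)), mul(Z, add(SSZ, Z))))))))
  step 20: S(S(S(S(S(S(add(add(Z, Z), mul(Z, add(SSZ, Z)))))))))
  step 21: S(S(S(S(S(S(add(Z, mul(Z, add(SSZ, Z)))))))))
  step 22: S(S(S(S(S(S(mul(Z, add(SSZ, Z))))))))
  step 23: S^6(Z)

Answer: normal form = S^6(Z)  (in 23 steps)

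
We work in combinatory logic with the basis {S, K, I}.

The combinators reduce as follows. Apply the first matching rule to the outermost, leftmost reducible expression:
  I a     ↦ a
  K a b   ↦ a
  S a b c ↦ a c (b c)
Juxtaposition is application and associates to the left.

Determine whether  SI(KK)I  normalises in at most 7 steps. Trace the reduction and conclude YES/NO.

  start: SI(KK)I
  →1  II(KKI)
  →2  I(KKI)
  →3  KKI
  →4  K

Answer: YES — reaches normal form K in 4 ≤ 7 steps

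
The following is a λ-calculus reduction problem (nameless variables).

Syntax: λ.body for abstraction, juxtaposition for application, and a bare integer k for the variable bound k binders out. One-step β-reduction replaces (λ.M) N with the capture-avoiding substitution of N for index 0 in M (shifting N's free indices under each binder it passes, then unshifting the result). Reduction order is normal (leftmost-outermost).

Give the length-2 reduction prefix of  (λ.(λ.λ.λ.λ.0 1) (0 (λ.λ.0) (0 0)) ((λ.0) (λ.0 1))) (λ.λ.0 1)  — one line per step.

Answer: after 2 steps: (λ.λ.λ.0 1) ((λ.0) (λ.0 (λ.λ.0 1)))

Reduction:
  start: (λ.(λ.λ.λ.λ.0 1) (0 (λ.λ.0) (0 0)) ((λ.0) (λ.0 1))) (λ.λ.0 1)
  step 1: (λ.λ.λ.λ.0 1) ((λ.λ.0 1) (λ.λ.0) ((λ.λ.0 1) (λ.λ.0 1))) ((λ.0) (λ.0 (λ.λ.0 1)))
  step 2: (λ.λ.λ.0 1) ((λ.0) (λ.0 (λ.λ.0 1)))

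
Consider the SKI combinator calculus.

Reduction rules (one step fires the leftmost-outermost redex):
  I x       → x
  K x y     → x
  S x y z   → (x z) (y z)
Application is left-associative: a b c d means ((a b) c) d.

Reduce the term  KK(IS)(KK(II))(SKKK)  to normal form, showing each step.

  start: KK(IS)(KK(II))(SKKK)
  [1] K(KK(II))(SKKK)
  [2] KK(II)
  [3] K

Answer: normal form = K  (in 3 steps)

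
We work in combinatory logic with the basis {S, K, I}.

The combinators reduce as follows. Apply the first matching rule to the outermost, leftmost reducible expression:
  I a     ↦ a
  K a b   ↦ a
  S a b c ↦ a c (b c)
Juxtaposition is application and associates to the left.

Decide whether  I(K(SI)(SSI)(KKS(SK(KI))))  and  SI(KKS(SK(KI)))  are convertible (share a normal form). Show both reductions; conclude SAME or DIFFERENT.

Answer: SAME — A ⇓ SI(K(SK(KI))), B ⇓ SI(K(SK(KI)))

Working:
Term A:
  start: I(K(SI)(SSI)(KKS(SK(KI))))
  step 1: K(SI)(SSI)(KKS(SK(KI)))
  step 2: SI(KKS(SK(KI)))
  step 3: SI(K(SK(KI)))

Term B:
  start: SI(KKS(SK(KI)))
  step 1: SI(K(SK(KI)))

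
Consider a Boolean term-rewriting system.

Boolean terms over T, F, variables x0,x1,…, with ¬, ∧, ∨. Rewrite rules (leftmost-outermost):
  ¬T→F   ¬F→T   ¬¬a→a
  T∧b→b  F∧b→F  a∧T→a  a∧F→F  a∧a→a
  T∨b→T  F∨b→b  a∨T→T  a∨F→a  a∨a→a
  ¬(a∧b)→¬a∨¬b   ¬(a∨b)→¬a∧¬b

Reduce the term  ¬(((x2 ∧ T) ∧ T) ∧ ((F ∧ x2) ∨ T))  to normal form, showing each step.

Answer: normal form = ¬x2  (in 14 steps)

Reduction:
  start: ¬(((x2 ∧ T) ∧ T) ∧ ((F ∧ x2) ∨ T))
  →1  ¬((x2 ∧ T) ∧ T) ∨ ¬((F ∧ x2) ∨ T)
  →2  (¬(x2 ∧ T) ∨ ¬T) ∨ ¬((F ∧ x2) ∨ T)
  →3  ((¬x2 ∨ ¬T) ∨ ¬T) ∨ ¬((F ∧ x2) ∨ T)
  →4  ((¬x2 ∨ F) ∨ ¬T) ∨ ¬((F ∧ x2) ∨ T)
  →5  (¬x2 ∨ ¬T) ∨ ¬((F ∧ x2) ∨ T)
  →6  (¬x2 ∨ F) ∨ ¬((F ∧ x2) ∨ T)
  →7  ¬x2 ∨ ¬((F ∧ x2) ∨ T)
  →8  ¬x2 ∨ (¬(F ∧ x2) ∧ ¬T)
  →9  ¬x2 ∨ ((¬F ∨ ¬x2) ∧ ¬T)
  →10  ¬x2 ∨ ((T ∨ ¬x2) ∧ ¬T)
  →11  ¬x2 ∨ (T ∧ ¬T)
  →12  ¬x2 ∨ ¬T
  →13  ¬x2 ∨ F
  →14  ¬x2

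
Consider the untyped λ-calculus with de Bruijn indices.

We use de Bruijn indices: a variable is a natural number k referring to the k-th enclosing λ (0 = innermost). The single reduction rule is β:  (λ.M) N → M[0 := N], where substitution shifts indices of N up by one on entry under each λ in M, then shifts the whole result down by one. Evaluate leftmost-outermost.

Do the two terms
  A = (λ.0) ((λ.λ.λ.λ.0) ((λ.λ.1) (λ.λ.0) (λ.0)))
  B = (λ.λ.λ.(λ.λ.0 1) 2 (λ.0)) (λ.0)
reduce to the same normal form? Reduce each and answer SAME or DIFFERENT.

Term A:
  start: (λ.0) ((λ.λ.λ.λ.0) ((λ.λ.1) (λ.λ.0) (λ.0)))
  step 1: (λ.λ.λ.λ.0) ((λ.λ.1) (λ.λ.0) (λ.0))
  step 2: λ.λ.λ.0

Term B:
  start: (λ.λ.λ.(λ.λ.0 1) 2 (λ.0)) (λ.0)
  step 1: λ.λ.(λ.λ.0 1) (λ.0) (λ.0)
  step 2: λ.λ.(λ.0 (λ.0)) (λ.0)
  step 3: λ.λ.(λ.0) (λ.0)
  step 4: λ.λ.λ.0

Answer: SAME — A ⇓ λ.λ.λ.0, B ⇓ λ.λ.λ.0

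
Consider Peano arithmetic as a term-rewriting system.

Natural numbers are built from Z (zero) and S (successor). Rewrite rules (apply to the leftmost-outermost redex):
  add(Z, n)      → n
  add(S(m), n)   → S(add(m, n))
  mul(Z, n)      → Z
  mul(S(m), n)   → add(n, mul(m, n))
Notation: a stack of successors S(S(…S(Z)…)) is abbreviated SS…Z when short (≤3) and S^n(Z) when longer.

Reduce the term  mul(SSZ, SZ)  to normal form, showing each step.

Answer: normal form = SSZ  (in 7 steps)

Derivation:
  start: mul(SSZ, SZ)
  step 1: add(SZ, mul(SZ, SZ))
  step 2: S(add(Z, mul(SZ, SZ)))
  step 3: S(mul(SZ, SZ))
  step 4: S(add(SZ, mul(Z, SZ)))
  step 5: S(S(add(Z, mul(Z, SZ))))
  step 6: S(S(mul(Z, SZ)))
  step 7: SSZ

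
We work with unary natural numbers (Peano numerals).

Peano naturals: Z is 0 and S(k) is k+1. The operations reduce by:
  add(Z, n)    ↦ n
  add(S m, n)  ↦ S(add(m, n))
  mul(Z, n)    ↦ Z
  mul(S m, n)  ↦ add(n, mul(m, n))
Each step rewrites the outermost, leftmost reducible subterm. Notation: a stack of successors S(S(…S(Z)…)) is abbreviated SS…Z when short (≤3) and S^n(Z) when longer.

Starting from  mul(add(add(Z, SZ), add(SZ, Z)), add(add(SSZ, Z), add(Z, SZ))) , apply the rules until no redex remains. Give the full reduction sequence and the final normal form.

  start: mul(add(add(Z, SZ), add(SZ, Z)), add(add(SSZ, Z), add(Z, SZ)))
  step 1: mul(add(SZ, add(SZ, Z)), add(add(SSZ, Z), add(Z, SZ)))
  step 2: mul(S(add(Z, add(SZ, Z))), add(add(SSZ, Z), add(Z, SZ)))
  step 3: add(add(add(SSZ, Z), add(Z, SZ)), mul(add(Z, add(SZ, Z)), add(add(SSZ, Z), add(Z, SZ))))
  step 4: add(add(S(add(SZ, Z)), add(Z, SZ)), mul(add(Z, add(SZ, Z)), add(add(SSZ, Z), add(Z, SZ))))
  step 5: add(S(add(add(SZ, Z), add(Z, SZ))), mul(add(Z, add(SZ, Z)), add(add(SSZ, Z), add(Z, SZ))))
  step 6: S(add(add(add(SZ, Z), add(Z, SZ)), mul(add(Z, add(SZ, Z)), add(add(SSZ, Z), add(Z, SZ)))))
  step 7: S(add(add(S(add(Z, Z)), add(Z, SZ)), mul(add(Z, add(SZ, Z)), add(add(SSZ, Z), add(Z, SZ)))))
  step 8: S(add(S(add(add(Z, Z), add(Z, SZ))), mul(add(Z, add(SZ, Z)), add(add(SSZ, Z), add(Z, SZ)))))
  step 9: S(S(add(add(add(Z, Z), add(Z, SZ)), mul(add(Z, add(SZ, Z)), add(add(SSZ, Z), add(Z, SZ))))))
  step 10: S(S(add(add(Z, add(Z, SZ)), mul(add(Z, add(SZ, Z)), add(add(SSZ, Z), add(Z, SZ))))))
  step 11: S(S(add(add(Z, SZ), mul(add(Z, add(SZ, Z)), add(add(SSZ, Z), add(Z, SZ))))))
  step 12: S(S(add(SZ, mul(add(Z, add(SZ, Z)), add(add(SSZ, Z), add(Z, SZ))))))
  step 13: S(S(S(add(Z, mul(add(Z, add(SZ, Z)), add(add(SSZ, Z), add(Z, SZ)))))))
  step 14: S(S(S(mul(add(Z, add(SZ, Z)), add(add(SSZ, Z), add(Z, SZ))))))
  step 15: S(S(S(mul(add(SZ, Z), add(add(SSZ, Z), add(Z, SZ))))))
  step 16: S(S(S(mul(S(add(Z, Z)), add(add(SSZ, Z), add(Z, SZ))))))
  step 17: S(S(S(add(add(add(SSZ, Z), add(Z, SZ)), mul(add(Z, Z), add(add(SSZ, Z), add(Z, SZ)))))))
  step 18: S(S(S(add(add(S(add(SZ, Z)), add(Z, SZ)), mul(add(Z, Z), add(add(SSZ, Z), add(Z, SZ)))))))
  step 19: S(S(S(add(S(add(add(SZ, Z), add(Z, SZ))), mul(add(Z, Z), add(add(SSZ, Z), add(Z, SZ)))))))
  step 20: S(S(S(S(add(add(add(SZ, Z), add(Z, SZ)), mul(add(Z, Z), add(add(SSZ, Z), add(Z, SZ))))))))
  step 21: S(S(S(S(add(add(S(add(Z, Z)), add(Z, SZ)), mul(add(Z, Z), add(add(SSZ, Z), add(Z, SZ))))))))
  step 22: S(S(S(S(add(S(add(add(Z, Z), add(Z, SZ))), mul(add(Z, Z), add(add(SSZ, Z), add(Z, SZ))))))))
  step 23: S(S(S(S(S(add(add(add(Z, Z), add(Z, SZ)), mul(add(Z, Z), add(add(SSZ, Z), add(Z, SZ)))))))))
  step 24: S(S(S(S(S(add(add(Z, add(Z, SZ)), mul(add(Z, Z), add(add(SSZ, Z), add(Z, SZ)))))))))
  step 25: S(S(S(S(S(add(add(Z, SZ), mul(add(Z, Z), add(add(SSZ, Z), add(Z, SZ)))))))))
  step 26: S(S(S(S(S(add(SZ, mul(add(Z, Z), add(add(SSZ, Z), add(Z, SZ)))))))))
  step 27: S(S(S(S(S(S(add(Z, mul(add(Z, Z), add(add(SSZ, Z), add(Z, SZ))))))))))
  step 28: S(S(S(S(S(S(mul(add(Z, Z), add(add(SSZ, Z), add(Z, SZ)))))))))
  step 29: S(S(S(S(S(S(mul(Z, add(add(SSZ, Z), add(Z, SZ)))))))))
  step 30: S^6(Z)

Answer: normal form = S^6(Z)  (in 30 steps)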